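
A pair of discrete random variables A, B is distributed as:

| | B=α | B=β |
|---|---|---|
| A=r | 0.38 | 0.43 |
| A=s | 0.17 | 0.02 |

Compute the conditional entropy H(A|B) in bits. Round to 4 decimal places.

Marginals: p(A) = (0.8100, 0.1900), p(B) = (0.5500, 0.4500).
H(A|B) = Σ p(B) · H(A|B=·).
  B=α: p=0.5500, H(A|B=α) = 0.8921
  B=β: p=0.4500, H(A|B=β) = 0.2623
Weighted sum = 0.6087 bits.

0.6087 bits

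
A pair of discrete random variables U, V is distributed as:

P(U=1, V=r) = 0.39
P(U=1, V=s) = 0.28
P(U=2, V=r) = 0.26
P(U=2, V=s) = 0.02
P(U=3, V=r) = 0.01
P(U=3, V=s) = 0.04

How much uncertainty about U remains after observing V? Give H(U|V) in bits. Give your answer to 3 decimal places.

Chain rule: H(U|V) = H(U,V) − H(V).
Marginals: p(U) = (0.6700, 0.2800, 0.0500), p(V) = (0.6600, 0.3400).
H(U,V) = 1.9144 bits; H(V) = 0.9248 bits.
H(U|V) = 1.9144 − 0.9248 = 0.990 bits.

0.990 bits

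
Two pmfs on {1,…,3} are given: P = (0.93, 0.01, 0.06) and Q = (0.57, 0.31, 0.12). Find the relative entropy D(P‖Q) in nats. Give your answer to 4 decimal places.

D(P‖Q) = Σ p·ln(p/q).
  0.93·ln(0.93/0.57) = 0.45528
  0.01·ln(0.01/0.31) = -0.03434
  0.06·ln(0.06/0.12) = -0.04159
D(P‖Q) = 0.3794 nats.

0.3794 nats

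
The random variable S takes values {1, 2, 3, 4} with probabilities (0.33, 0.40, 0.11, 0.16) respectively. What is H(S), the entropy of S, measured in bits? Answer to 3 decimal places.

1.830 bits

H(S) = −Σ p·log₂ p.
  −(0.33)·log₂(0.33) = 0.5278
  −(0.40)·log₂(0.40) = 0.5288
  −(0.11)·log₂(0.11) = 0.3503
  −(0.16)·log₂(0.16) = 0.4230
Sum: 0.5278 + 0.5288 + 0.3503 + 0.4230 = 1.830 bits.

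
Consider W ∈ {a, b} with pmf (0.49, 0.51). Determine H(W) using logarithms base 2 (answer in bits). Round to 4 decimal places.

H(W) = −Σ p·log₂ p.
  −(0.49)·log₂(0.49) = 0.50428
  −(0.51)·log₂(0.51) = 0.49543
Sum: 0.50428 + 0.49543 = 0.9997 bits.

0.9997 bits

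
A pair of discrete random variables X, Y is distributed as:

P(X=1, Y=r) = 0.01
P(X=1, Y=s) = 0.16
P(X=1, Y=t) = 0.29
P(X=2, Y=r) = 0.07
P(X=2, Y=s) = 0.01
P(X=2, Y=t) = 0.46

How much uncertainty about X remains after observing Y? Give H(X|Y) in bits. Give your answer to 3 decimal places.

0.820 bits

Chain rule: H(X|Y) = H(X,Y) − H(Y).
Marginals: p(X) = (0.4600, 0.5400), p(Y) = (0.0800, 0.1700, 0.7500).
H(X,Y) = 1.8577 bits; H(Y) = 1.0374 bits.
H(X|Y) = 1.8577 − 1.0374 = 0.820 bits.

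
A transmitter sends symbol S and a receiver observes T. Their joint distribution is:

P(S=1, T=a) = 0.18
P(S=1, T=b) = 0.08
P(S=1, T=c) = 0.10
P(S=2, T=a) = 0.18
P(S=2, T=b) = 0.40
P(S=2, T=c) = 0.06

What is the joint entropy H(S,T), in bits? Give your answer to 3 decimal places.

H(S,T) = −Σ p(x,y)·log₂ p(x,y) over all 6 cells.
  cell (1,a): −0.18·log₂0.18 = 0.4453
  cell (1,b): −0.08·log₂0.08 = 0.2915
  cell (1,c): −0.10·log₂0.10 = 0.3322
  cell (2,a): −0.18·log₂0.18 = 0.4453
  cell (2,b): −0.40·log₂0.40 = 0.5288
  cell (2,c): −0.06·log₂0.06 = 0.2435
Sum = 2.287 bits.

2.287 bits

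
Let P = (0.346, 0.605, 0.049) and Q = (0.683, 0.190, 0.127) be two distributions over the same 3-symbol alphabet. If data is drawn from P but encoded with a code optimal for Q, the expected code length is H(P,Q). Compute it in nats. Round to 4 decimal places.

1.2378 nats

H(P,Q) = −Σ p·ln q.
  −0.346·ln(0.683) = 0.13192
  −0.605·ln(0.190) = 1.00474
  −0.049·ln(0.127) = 0.10111
H(P,Q) = 1.2378 nats.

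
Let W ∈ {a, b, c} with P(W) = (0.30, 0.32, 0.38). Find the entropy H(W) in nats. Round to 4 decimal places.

H(W) = −Σ p·ln p.
  −(0.30)·ln(0.30) = 0.36119
  −(0.32)·ln(0.32) = 0.36462
  −(0.38)·ln(0.38) = 0.36768
Sum: 0.36119 + 0.36462 + 0.36768 = 1.0935 nats.

1.0935 nats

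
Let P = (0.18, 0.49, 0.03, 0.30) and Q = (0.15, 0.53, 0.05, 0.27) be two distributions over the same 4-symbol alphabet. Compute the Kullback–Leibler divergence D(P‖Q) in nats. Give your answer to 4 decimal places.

D(P‖Q) = Σ p·ln(p/q).
  0.18·ln(0.18/0.15) = 0.03282
  0.49·ln(0.49/0.53) = -0.03845
  0.03·ln(0.03/0.05) = -0.01532
  0.30·ln(0.30/0.27) = 0.03161
D(P‖Q) = 0.0107 nats.

0.0107 nats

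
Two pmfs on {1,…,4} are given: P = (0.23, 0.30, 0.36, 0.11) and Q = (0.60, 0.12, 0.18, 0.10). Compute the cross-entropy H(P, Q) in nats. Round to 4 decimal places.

1.6242 nats

H(P,Q) = −Σ p·ln q.
  −0.23·ln(0.60) = 0.11749
  −0.30·ln(0.12) = 0.63608
  −0.36·ln(0.18) = 0.61733
  −0.11·ln(0.10) = 0.25328
H(P,Q) = 1.6242 nats.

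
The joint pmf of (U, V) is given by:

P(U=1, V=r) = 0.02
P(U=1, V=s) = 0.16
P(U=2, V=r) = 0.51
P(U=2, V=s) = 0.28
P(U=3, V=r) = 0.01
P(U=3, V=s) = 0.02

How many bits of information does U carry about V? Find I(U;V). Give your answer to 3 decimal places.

0.136 bits

Marginals: p(U) = (0.1800, 0.7900, 0.0300), p(V) = (0.5400, 0.4600).
I(U;V) = Σ p(x,y)·log₂[p(x,y)/(p(x)p(y))].
  (1,r): 0.02·log₂(0.2058) = -0.0456
  (1,s): 0.16·log₂(1.9324) = 0.1521
  (2,r): 0.51·log₂(1.1955) = 0.1314
  (2,s): 0.28·log₂(0.7705) = -0.1053
  (3,r): 0.01·log₂(0.6173) = -0.0070
  (3,s): 0.02·log₂(1.4493) = 0.0107
Sum = 0.136 bits.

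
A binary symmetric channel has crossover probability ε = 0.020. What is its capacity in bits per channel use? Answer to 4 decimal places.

0.8586 bits

Binary symmetric channel: C = 1 − h₂(ε) where h₂ is the binary entropy function.
h₂(0.020) = −0.020·log₂0.020 − 0.980·log₂0.980 = 0.1414.
C = 1 − 0.1414 = 0.8586 bits per channel use.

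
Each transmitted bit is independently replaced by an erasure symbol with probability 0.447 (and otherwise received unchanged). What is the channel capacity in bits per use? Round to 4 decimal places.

Binary erasure channel: capacity C = 1 − ε.
C = 1 − 0.447 = 0.5530 bits per channel use.

0.5530 bits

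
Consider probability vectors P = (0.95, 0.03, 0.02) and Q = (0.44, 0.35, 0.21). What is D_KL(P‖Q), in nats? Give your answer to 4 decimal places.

0.6105 nats

D(P‖Q) = Σ p·ln(p/q).
  0.95·ln(0.95/0.44) = 0.73120
  0.03·ln(0.03/0.35) = -0.07370
  0.02·ln(0.02/0.21) = -0.04703
D(P‖Q) = 0.6105 nats.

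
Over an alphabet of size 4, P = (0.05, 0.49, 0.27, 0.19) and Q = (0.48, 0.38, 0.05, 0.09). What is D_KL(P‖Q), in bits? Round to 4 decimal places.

D(P‖Q) = Σ p·log₂(p/q).
  0.05·log₂(0.05/0.48) = -0.16315
  0.49·log₂(0.49/0.38) = 0.17972
  0.27·log₂(0.27/0.05) = 0.65690
  0.19·log₂(0.19/0.09) = 0.20482
D(P‖Q) = 0.8783 bits.

0.8783 bits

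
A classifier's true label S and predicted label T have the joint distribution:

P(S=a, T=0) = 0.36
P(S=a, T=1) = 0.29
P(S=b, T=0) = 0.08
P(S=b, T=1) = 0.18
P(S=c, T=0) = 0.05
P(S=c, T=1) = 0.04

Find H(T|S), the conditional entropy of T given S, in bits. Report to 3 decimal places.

Chain rule: H(T|S) = H(S,T) − H(S).
Marginals: p(S) = (0.6500, 0.2600, 0.0900), p(T) = (0.4900, 0.5100).
H(S,T) = 2.1872 bits; H(S) = 1.2219 bits.
H(T|S) = 2.1872 − 1.2219 = 0.965 bits.

0.965 bits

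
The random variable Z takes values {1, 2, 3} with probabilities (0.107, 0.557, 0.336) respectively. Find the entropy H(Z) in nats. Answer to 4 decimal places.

0.9315 nats

H(Z) = −Σ p·ln p.
  −(0.107)·ln(0.107) = 0.23914
  −(0.557)·ln(0.557) = 0.32595
  −(0.336)·ln(0.336) = 0.36646
Sum: 0.23914 + 0.32595 + 0.36646 = 0.9315 nats.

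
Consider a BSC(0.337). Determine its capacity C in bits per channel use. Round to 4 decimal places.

0.0781 bits

Binary symmetric channel: C = 1 − h₂(ε) where h₂ is the binary entropy function.
h₂(0.337) = −0.337·log₂0.337 − 0.663·log₂0.663 = 0.9219.
C = 1 − 0.9219 = 0.0781 bits per channel use.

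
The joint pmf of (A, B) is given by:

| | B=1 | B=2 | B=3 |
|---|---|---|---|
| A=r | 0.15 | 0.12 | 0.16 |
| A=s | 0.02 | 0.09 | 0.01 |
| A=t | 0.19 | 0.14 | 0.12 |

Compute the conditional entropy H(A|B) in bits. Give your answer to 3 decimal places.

Marginals: p(A) = (0.4300, 0.1200, 0.4500), p(B) = (0.3600, 0.3500, 0.2900).
H(A|B) = Σ p(B) · H(A|B=·).
  B=1: p=0.3600, H(A|B=1) = 1.2445
  B=2: p=0.3500, H(A|B=2) = 1.5621
  B=3: p=0.2900, H(A|B=3) = 1.1677
Weighted sum = 1.333 bits.

1.333 bits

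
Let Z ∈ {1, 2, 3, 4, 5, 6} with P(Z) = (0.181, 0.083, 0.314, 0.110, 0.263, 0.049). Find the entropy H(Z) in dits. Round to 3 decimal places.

0.704 dits

H(Z) = −Σ p·log₁₀ p.
  −(0.181)·log₁₀(0.181) = 0.1344
  −(0.083)·log₁₀(0.083) = 0.0897
  −(0.314)·log₁₀(0.314) = 0.1580
  −(0.110)·log₁₀(0.110) = 0.1054
  −(0.263)·log₁₀(0.263) = 0.1526
  −(0.049)·log₁₀(0.049) = 0.0642
Sum: 0.1344 + 0.0897 + 0.1580 + 0.1054 + 0.1526 + 0.0642 = 0.704 dits.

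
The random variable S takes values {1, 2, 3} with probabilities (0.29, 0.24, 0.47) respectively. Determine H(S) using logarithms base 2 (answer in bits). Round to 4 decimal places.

1.5240 bits

H(S) = −Σ p·log₂ p.
  −(0.29)·log₂(0.29) = 0.51790
  −(0.24)·log₂(0.24) = 0.49413
  −(0.47)·log₂(0.47) = 0.51196
Sum: 0.51790 + 0.49413 + 0.51196 = 1.5240 bits.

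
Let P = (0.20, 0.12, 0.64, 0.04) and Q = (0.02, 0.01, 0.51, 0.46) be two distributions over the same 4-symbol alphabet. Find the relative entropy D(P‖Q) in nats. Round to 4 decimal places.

0.8063 nats

D(P‖Q) = Σ p·ln(p/q).
  0.20·ln(0.20/0.02) = 0.46052
  0.12·ln(0.12/0.01) = 0.29819
  0.64·ln(0.64/0.51) = 0.14532
  0.04·ln(0.04/0.46) = -0.09769
D(P‖Q) = 0.8063 nats.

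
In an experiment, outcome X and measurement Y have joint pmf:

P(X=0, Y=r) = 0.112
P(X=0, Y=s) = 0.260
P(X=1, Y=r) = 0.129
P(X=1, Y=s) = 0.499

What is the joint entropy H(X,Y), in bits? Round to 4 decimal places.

H(X,Y) = −Σ p(x,y)·log₂ p(x,y) over all 4 cells.
  cell (0,r): −0.112·log₂0.112 = 0.35374
  cell (0,s): −0.260·log₂0.260 = 0.50529
  cell (1,r): −0.129·log₂0.129 = 0.38114
  cell (1,s): −0.499·log₂0.499 = 0.50044
Sum = 1.7406 bits.

1.7406 bits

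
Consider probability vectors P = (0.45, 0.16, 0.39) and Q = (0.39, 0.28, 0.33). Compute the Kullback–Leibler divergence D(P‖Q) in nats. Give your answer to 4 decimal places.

0.0400 nats

D(P‖Q) = Σ p·ln(p/q).
  0.45·ln(0.45/0.39) = 0.06440
  0.16·ln(0.16/0.28) = -0.08954
  0.39·ln(0.39/0.33) = 0.06515
D(P‖Q) = 0.0400 nats.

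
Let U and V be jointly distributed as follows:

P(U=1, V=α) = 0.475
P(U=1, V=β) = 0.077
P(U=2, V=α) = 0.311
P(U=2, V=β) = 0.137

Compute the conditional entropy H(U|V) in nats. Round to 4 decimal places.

0.6674 nats

Chain rule: H(U|V) = H(U,V) − H(V).
Marginals: p(U) = (0.5520, 0.4480), p(V) = (0.7860, 0.2140).
H(U,V) = 1.1866 nats; H(V) = 0.5192 nats.
H(U|V) = 1.1866 − 0.5192 = 0.6674 nats.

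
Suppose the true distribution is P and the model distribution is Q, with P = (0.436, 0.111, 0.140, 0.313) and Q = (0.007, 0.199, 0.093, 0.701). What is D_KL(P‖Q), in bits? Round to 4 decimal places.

D(P‖Q) = Σ p·log₂(p/q).
  0.436·log₂(0.436/0.007) = 2.59892
  0.111·log₂(0.111/0.199) = -0.09349
  0.140·log₂(0.140/0.093) = 0.08262
  0.313·log₂(0.313/0.701) = -0.36410
D(P‖Q) = 2.2240 bits.

2.2240 bits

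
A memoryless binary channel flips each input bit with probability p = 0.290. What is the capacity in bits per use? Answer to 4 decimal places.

0.1313 bits

Binary symmetric channel: C = 1 − h₂(ε) where h₂ is the binary entropy function.
h₂(0.290) = −0.290·log₂0.290 − 0.710·log₂0.710 = 0.8687.
C = 1 − 0.8687 = 0.1313 bits per channel use.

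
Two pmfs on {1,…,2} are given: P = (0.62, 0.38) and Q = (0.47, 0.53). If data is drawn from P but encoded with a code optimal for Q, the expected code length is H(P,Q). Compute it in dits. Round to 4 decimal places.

0.3081 dits

H(P,Q) = −Σ p·log₁₀ q.
  −0.62·log₁₀(0.47) = 0.20330
  −0.38·log₁₀(0.53) = 0.10478
H(P,Q) = 0.3081 dits.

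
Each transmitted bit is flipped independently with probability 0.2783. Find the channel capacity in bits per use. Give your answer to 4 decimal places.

0.1469 bits

Binary symmetric channel: C = 1 − h₂(ε) where h₂ is the binary entropy function.
h₂(0.2783) = −0.2783·log₂0.2783 − 0.7217·log₂0.7217 = 0.8531.
C = 1 − 0.8531 = 0.1469 bits per channel use.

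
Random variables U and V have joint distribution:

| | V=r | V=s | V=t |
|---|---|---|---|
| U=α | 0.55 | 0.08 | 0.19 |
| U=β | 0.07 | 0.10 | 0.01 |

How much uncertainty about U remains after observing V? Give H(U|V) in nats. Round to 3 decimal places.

0.382 nats

Marginals: p(U) = (0.8200, 0.1800), p(V) = (0.6200, 0.1800, 0.2000).
H(U|V) = Σ p(V) · H(U|V=·).
  V=r: p=0.6200, H(U|V=r) = 0.3525
  V=s: p=0.1800, H(U|V=s) = 0.6870
  V=t: p=0.2000, H(U|V=t) = 0.1985
Weighted sum = 0.382 nats.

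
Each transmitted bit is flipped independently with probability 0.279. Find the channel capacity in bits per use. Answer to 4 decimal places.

Binary symmetric channel: C = 1 − h₂(ε) where h₂ is the binary entropy function.
h₂(0.279) = −0.279·log₂0.279 − 0.721·log₂0.721 = 0.8541.
C = 1 − 0.8541 = 0.1459 bits per channel use.

0.1459 bits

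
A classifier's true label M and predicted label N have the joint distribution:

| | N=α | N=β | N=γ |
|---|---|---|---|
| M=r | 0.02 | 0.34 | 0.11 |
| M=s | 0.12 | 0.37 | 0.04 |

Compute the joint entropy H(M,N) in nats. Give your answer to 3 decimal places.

H(M,N) = −Σ p(x,y)·ln p(x,y) over all 6 cells.
  cell (r,α): −0.02·ln0.02 = 0.0782
  cell (r,β): −0.34·ln0.34 = 0.3668
  cell (r,γ): −0.11·ln0.11 = 0.2428
  cell (s,α): −0.12·ln0.12 = 0.2544
  cell (s,β): −0.37·ln0.37 = 0.3679
  cell (s,γ): −0.04·ln0.04 = 0.1288
Sum = 1.439 nats.

1.439 nats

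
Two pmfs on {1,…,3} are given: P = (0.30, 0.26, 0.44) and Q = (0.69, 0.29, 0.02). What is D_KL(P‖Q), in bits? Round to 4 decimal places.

1.5607 bits

D(P‖Q) = Σ p·log₂(p/q).
  0.30·log₂(0.30/0.69) = -0.36049
  0.26·log₂(0.26/0.29) = -0.04096
  0.44·log₂(0.44/0.02) = 1.96215
D(P‖Q) = 1.5607 bits.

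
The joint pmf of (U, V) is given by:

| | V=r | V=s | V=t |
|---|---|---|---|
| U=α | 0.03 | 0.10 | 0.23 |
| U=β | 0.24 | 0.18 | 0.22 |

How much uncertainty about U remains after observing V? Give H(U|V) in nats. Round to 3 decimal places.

Marginals: p(U) = (0.3600, 0.6400), p(V) = (0.2700, 0.2800, 0.4500).
H(U|V) = Σ p(V) · H(U|V=·).
  V=r: p=0.2700, H(U|V=r) = 0.3488
  V=s: p=0.2800, H(U|V=s) = 0.6518
  V=t: p=0.4500, H(U|V=t) = 0.6929
Weighted sum = 0.588 nats.

0.588 nats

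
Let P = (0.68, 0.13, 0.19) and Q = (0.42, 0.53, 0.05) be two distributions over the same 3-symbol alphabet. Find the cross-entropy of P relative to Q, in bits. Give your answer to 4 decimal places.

1.7913 bits

H(P,Q) = −Σ p·log₂ q.
  −0.68·log₂(0.42) = 0.85105
  −0.13·log₂(0.53) = 0.11907
  −0.19·log₂(0.05) = 0.82117
H(P,Q) = 1.7913 bits.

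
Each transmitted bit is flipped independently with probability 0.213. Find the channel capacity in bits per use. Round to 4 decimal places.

0.2528 bits

Binary symmetric channel: C = 1 − h₂(ε) where h₂ is the binary entropy function.
h₂(0.213) = −0.213·log₂0.213 − 0.787·log₂0.787 = 0.7472.
C = 1 − 0.7472 = 0.2528 bits per channel use.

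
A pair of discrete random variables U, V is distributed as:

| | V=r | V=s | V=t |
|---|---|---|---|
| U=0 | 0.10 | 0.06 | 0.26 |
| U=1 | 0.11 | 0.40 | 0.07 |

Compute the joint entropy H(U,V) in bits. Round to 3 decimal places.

2.229 bits

H(U,V) = −Σ p(x,y)·log₂ p(x,y) over all 6 cells.
  cell (0,r): −0.10·log₂0.10 = 0.3322
  cell (0,s): −0.06·log₂0.06 = 0.2435
  cell (0,t): −0.26·log₂0.26 = 0.5053
  cell (1,r): −0.11·log₂0.11 = 0.3503
  cell (1,s): −0.40·log₂0.40 = 0.5288
  cell (1,t): −0.07·log₂0.07 = 0.2686
Sum = 2.229 bits.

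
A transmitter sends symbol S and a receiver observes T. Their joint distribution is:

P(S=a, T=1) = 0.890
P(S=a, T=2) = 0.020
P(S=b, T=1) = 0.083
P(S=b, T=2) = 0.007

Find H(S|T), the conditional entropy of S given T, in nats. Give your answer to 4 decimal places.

0.2991 nats

Chain rule: H(S|T) = H(S,T) − H(T).
Marginals: p(S) = (0.9100, 0.0900), p(T) = (0.9730, 0.0270).
H(S,T) = 0.4233 nats; H(T) = 0.1242 nats.
H(S|T) = 0.4233 − 0.1242 = 0.2991 nats.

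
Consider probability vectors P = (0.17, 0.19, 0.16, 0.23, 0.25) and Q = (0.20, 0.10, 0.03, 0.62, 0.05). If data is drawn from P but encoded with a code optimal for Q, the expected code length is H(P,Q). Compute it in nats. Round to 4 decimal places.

H(P,Q) = −Σ p·ln q.
  −0.17·ln(0.20) = 0.27360
  −0.19·ln(0.10) = 0.43749
  −0.16·ln(0.03) = 0.56105
  −0.23·ln(0.62) = 0.10995
  −0.25·ln(0.05) = 0.74893
H(P,Q) = 2.1310 nats.

2.1310 nats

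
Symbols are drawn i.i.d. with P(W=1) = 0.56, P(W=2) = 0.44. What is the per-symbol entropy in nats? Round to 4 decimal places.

H(W) = −Σ p·ln p.
  −(0.56)·ln(0.56) = 0.32470
  −(0.44)·ln(0.44) = 0.36123
Sum: 0.32470 + 0.36123 = 0.6859 nats.

0.6859 nats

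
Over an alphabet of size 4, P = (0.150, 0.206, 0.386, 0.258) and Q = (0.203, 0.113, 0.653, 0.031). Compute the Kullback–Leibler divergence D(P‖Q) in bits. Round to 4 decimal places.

D(P‖Q) = Σ p·log₂(p/q).
  0.150·log₂(0.150/0.203) = -0.06548
  0.206·log₂(0.206/0.113) = 0.17846
  0.386·log₂(0.386/0.653) = -0.29277
  0.258·log₂(0.258/0.031) = 0.78871
D(P‖Q) = 0.6089 bits.

0.6089 bits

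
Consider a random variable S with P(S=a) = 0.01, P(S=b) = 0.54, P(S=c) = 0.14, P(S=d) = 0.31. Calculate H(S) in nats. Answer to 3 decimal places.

H(S) = −Σ p·ln p.
  −(0.01)·ln(0.01) = 0.0461
  −(0.54)·ln(0.54) = 0.3327
  −(0.14)·ln(0.14) = 0.2753
  −(0.31)·ln(0.31) = 0.3631
Sum: 0.0461 + 0.3327 + 0.2753 + 0.3631 = 1.017 nats.

1.017 nats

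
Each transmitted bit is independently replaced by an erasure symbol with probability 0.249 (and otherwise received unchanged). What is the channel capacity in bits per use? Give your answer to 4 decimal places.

0.7510 bits

Binary erasure channel: capacity C = 1 − ε.
C = 1 − 0.249 = 0.7510 bits per channel use.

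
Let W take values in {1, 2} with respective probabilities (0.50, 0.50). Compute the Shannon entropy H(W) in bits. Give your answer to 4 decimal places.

1.0000 bits

H(W) = −Σ p·log₂ p.
  −(0.50)·log₂(0.50) = 0.50000
  −(0.50)·log₂(0.50) = 0.50000
Sum: 0.50000 + 0.50000 = 1.0000 bits.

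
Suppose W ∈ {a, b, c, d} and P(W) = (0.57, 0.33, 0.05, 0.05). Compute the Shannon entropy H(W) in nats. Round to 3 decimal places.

H(W) = −Σ p·ln p.
  −(0.57)·ln(0.57) = 0.3204
  −(0.33)·ln(0.33) = 0.3659
  −(0.05)·ln(0.05) = 0.1498
  −(0.05)·ln(0.05) = 0.1498
Sum: 0.3204 + 0.3659 + 0.1498 + 0.1498 = 0.986 nats.

0.986 nats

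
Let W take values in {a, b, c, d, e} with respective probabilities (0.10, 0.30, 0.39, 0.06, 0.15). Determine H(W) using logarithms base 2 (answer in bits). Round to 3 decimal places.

H(W) = −Σ p·log₂ p.
  −(0.10)·log₂(0.10) = 0.3322
  −(0.30)·log₂(0.30) = 0.5211
  −(0.39)·log₂(0.39) = 0.5298
  −(0.06)·log₂(0.06) = 0.2435
  −(0.15)·log₂(0.15) = 0.4105
Sum: 0.3322 + 0.5211 + 0.5298 + 0.2435 + 0.4105 = 2.037 bits.

2.037 bits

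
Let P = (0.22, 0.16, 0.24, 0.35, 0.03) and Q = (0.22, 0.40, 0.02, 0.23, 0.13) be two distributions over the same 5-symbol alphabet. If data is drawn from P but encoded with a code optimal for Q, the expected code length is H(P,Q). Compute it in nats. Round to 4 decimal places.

H(P,Q) = −Σ p·ln q.
  −0.22·ln(0.22) = 0.33311
  −0.16·ln(0.40) = 0.14661
  −0.24·ln(0.02) = 0.93889
  −0.35·ln(0.23) = 0.51439
  −0.03·ln(0.13) = 0.06121
H(P,Q) = 1.9942 nats.

1.9942 nats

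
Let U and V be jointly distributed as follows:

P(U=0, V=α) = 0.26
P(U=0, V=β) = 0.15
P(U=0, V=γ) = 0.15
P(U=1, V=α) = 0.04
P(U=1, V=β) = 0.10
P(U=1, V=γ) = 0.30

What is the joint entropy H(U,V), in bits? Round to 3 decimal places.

H(U,V) = −Σ p(x,y)·log₂ p(x,y) over all 6 cells.
  cell (0,α): −0.26·log₂0.26 = 0.5053
  cell (0,β): −0.15·log₂0.15 = 0.4105
  cell (0,γ): −0.15·log₂0.15 = 0.4105
  cell (1,α): −0.04·log₂0.04 = 0.1858
  cell (1,β): −0.10·log₂0.10 = 0.3322
  cell (1,γ): −0.30·log₂0.30 = 0.5211
Sum = 2.365 bits.

2.365 bits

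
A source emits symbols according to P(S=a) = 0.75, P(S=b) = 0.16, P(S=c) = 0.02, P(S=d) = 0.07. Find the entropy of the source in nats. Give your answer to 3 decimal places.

H(S) = −Σ p·ln p.
  −(0.75)·ln(0.75) = 0.2158
  −(0.16)·ln(0.16) = 0.2932
  −(0.02)·ln(0.02) = 0.0782
  −(0.07)·ln(0.07) = 0.1861
Sum: 0.2158 + 0.2932 + 0.0782 + 0.1861 = 0.773 nats.

0.773 nats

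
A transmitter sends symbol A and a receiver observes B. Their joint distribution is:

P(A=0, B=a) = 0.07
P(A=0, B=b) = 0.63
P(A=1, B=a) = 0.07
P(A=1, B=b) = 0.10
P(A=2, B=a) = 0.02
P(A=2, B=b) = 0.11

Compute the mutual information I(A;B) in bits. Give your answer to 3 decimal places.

Marginals: p(A) = (0.7000, 0.1700, 0.1300), p(B) = (0.1600, 0.8400).
I(A;B) = H(A) + H(B) − H(A,B).
H(A) = 1.1774, H(B) = 0.6343, H(A,B) = 1.7524.
I(A;B) = 1.1774 + 0.6343 − 1.7524 = 0.059 bits.

0.059 bits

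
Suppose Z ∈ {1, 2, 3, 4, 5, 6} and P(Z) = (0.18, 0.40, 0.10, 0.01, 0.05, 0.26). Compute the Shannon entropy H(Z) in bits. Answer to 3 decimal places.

H(Z) = −Σ p·log₂ p.
  −(0.18)·log₂(0.18) = 0.4453
  −(0.40)·log₂(0.40) = 0.5288
  −(0.10)·log₂(0.10) = 0.3322
  −(0.01)·log₂(0.01) = 0.0664
  −(0.05)·log₂(0.05) = 0.2161
  −(0.26)·log₂(0.26) = 0.5053
Sum: 0.4453 + 0.5288 + 0.3322 + 0.0664 + 0.2161 + 0.5053 = 2.094 bits.

2.094 bits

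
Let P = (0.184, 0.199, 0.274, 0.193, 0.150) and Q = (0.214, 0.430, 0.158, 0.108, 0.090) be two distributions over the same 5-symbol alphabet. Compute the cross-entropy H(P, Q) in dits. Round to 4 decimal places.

0.7591 dits

H(P,Q) = −Σ p·log₁₀ q.
  −0.184·log₁₀(0.214) = 0.12320
  −0.199·log₁₀(0.430) = 0.07294
  −0.274·log₁₀(0.158) = 0.21957
  −0.193·log₁₀(0.108) = 0.18655
  −0.150·log₁₀(0.090) = 0.15686
H(P,Q) = 0.7591 dits.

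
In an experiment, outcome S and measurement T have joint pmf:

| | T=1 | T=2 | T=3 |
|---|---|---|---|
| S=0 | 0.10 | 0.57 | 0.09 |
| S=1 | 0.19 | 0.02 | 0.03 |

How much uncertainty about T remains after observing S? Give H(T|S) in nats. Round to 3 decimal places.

0.715 nats

Chain rule: H(T|S) = H(S,T) − H(S).
Marginals: p(S) = (0.7600, 0.2400), p(T) = (0.2900, 0.5900, 0.1200).
H(S,T) = 1.2664 nats; H(S) = 0.5511 nats.
H(T|S) = 1.2664 − 0.5511 = 0.715 nats.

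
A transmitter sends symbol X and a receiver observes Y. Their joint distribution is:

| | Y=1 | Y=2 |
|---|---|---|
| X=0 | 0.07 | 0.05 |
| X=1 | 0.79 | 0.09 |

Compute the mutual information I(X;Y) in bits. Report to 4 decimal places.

0.0476 bits

Marginals: p(X) = (0.1200, 0.8800), p(Y) = (0.8600, 0.1400).
I(X;Y) = H(X) + H(Y) − H(X,Y).
H(X) = 0.5294, H(Y) = 0.5842, H(X,Y) = 1.0660.
I(X;Y) = 0.5294 + 0.5842 − 1.0660 = 0.0476 bits.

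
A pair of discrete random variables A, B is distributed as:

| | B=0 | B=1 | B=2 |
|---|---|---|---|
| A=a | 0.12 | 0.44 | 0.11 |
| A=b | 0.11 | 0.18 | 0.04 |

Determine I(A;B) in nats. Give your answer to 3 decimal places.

0.014 nats

Marginals: p(A) = (0.6700, 0.3300), p(B) = (0.2300, 0.6200, 0.1500).
I(A;B) = Σ p(x,y)·ln[p(x,y)/(p(x)p(y))].
  (a,0): 0.12·ln(0.7787) = -0.0300
  (a,1): 0.44·ln(1.0592) = 0.0253
  (a,2): 0.11·ln(1.0945) = 0.0099
  (b,0): 0.11·ln(1.4493) = 0.0408
  (b,1): 0.18·ln(0.8798) = -0.0231
  (b,2): 0.04·ln(0.8081) = -0.0085
Sum = 0.014 nats.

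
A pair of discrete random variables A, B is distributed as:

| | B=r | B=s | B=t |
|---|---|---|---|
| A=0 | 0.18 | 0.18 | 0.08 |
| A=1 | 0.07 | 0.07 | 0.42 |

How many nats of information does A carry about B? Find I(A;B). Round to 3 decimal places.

0.170 nats

Marginals: p(A) = (0.4400, 0.5600), p(B) = (0.2500, 0.2500, 0.5000).
I(A;B) = Σ p(x,y)·ln[p(x,y)/(p(x)p(y))].
  (0,r): 0.18·ln(1.6364) = 0.0886
  (0,s): 0.18·ln(1.6364) = 0.0886
  (0,t): 0.08·ln(0.3636) = -0.0809
  (1,r): 0.07·ln(0.5000) = -0.0485
  (1,s): 0.07·ln(0.5000) = -0.0485
  (1,t): 0.42·ln(1.5000) = 0.1703
Sum = 0.170 nats.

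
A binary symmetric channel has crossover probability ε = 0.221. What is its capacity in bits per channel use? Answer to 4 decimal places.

0.2380 bits

Binary symmetric channel: C = 1 − h₂(ε) where h₂ is the binary entropy function.
h₂(0.221) = −0.221·log₂0.221 − 0.779·log₂0.779 = 0.7620.
C = 1 − 0.7620 = 0.2380 bits per channel use.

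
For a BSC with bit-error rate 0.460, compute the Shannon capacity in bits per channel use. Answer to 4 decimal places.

0.0046 bits

Binary symmetric channel: C = 1 − h₂(ε) where h₂ is the binary entropy function.
h₂(0.460) = −0.460·log₂0.460 − 0.540·log₂0.540 = 0.9954.
C = 1 − 0.9954 = 0.0046 bits per channel use.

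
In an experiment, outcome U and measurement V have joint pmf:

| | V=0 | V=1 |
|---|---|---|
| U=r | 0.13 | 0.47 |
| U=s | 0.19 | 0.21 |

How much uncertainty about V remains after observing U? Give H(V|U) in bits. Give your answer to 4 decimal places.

0.8517 bits

Marginals: p(U) = (0.6000, 0.4000), p(V) = (0.3200, 0.6800).
H(V|U) = Σ p(U) · H(V|U=·).
  U=r: p=0.6000, H(V|U=r) = 0.7540
  U=s: p=0.4000, H(V|U=s) = 0.9982
Weighted sum = 0.8517 bits.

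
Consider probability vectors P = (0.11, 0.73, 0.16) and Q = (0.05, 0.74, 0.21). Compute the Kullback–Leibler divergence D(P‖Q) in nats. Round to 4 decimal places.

0.0333 nats

D(P‖Q) = Σ p·ln(p/q).
  0.11·ln(0.11/0.05) = 0.08673
  0.73·ln(0.73/0.74) = -0.00993
  0.16·ln(0.16/0.21) = -0.04351
D(P‖Q) = 0.0333 nats.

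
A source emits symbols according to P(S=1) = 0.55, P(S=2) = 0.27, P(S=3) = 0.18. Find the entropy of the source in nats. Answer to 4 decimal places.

0.9910 nats

H(S) = −Σ p·ln p.
  −(0.55)·ln(0.55) = 0.32881
  −(0.27)·ln(0.27) = 0.35352
  −(0.18)·ln(0.18) = 0.30866
Sum: 0.32881 + 0.35352 + 0.30866 = 0.9910 nats.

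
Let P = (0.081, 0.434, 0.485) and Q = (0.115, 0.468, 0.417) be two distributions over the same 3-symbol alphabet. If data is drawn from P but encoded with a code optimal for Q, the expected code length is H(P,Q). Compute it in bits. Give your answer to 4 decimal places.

H(P,Q) = −Σ p·log₂ q.
  −0.081·log₂(0.115) = 0.25274
  −0.434·log₂(0.468) = 0.47541
  −0.485·log₂(0.417) = 0.61201
H(P,Q) = 1.3402 bits.

1.3402 bits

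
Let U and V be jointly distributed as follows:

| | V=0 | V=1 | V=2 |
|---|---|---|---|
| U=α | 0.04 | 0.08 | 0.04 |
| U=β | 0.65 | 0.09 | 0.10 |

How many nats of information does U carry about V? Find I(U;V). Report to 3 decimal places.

0.086 nats

Marginals: p(U) = (0.1600, 0.8400), p(V) = (0.6900, 0.1700, 0.1400).
I(U;V) = Σ p(x,y)·ln[p(x,y)/(p(x)p(y))].
  (α,0): 0.04·ln(0.3623) = -0.0406
  (α,1): 0.08·ln(2.9412) = 0.0863
  (α,2): 0.04·ln(1.7857) = 0.0232
  (β,0): 0.65·ln(1.1215) = 0.0745
  (β,1): 0.09·ln(0.6303) = -0.0415
  (β,2): 0.10·ln(0.8503) = -0.0162
Sum = 0.086 nats.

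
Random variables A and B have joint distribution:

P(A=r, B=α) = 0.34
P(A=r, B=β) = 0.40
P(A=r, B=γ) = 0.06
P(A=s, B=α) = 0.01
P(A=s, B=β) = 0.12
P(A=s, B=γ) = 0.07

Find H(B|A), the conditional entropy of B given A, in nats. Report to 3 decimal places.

0.888 nats

Marginals: p(A) = (0.8000, 0.2000), p(B) = (0.3500, 0.5200, 0.1300).
H(B|A) = Σ p(A) · H(B|A=·).
  A=r: p=0.8000, H(B|A=r) = 0.9045
  A=s: p=0.2000, H(B|A=s) = 0.8237
Weighted sum = 0.888 nats.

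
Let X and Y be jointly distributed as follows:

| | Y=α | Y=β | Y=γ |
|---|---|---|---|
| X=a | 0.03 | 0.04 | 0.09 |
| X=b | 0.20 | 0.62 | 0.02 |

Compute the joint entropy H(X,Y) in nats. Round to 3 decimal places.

1.147 nats

H(X,Y) = −Σ p(x,y)·ln p(x,y) over all 6 cells.
  cell (a,α): −0.03·ln0.03 = 0.1052
  cell (a,β): −0.04·ln0.04 = 0.1288
  cell (a,γ): −0.09·ln0.09 = 0.2167
  cell (b,α): −0.20·ln0.20 = 0.3219
  cell (b,β): −0.62·ln0.62 = 0.2964
  cell (b,γ): −0.02·ln0.02 = 0.0782
Sum = 1.147 nats.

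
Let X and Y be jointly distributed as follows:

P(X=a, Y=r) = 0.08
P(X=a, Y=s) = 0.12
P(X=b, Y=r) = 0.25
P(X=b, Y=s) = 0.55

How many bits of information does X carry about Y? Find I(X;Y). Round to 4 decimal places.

0.0039 bits

Marginals: p(X) = (0.2000, 0.8000), p(Y) = (0.3300, 0.6700).
I(X;Y) = Σ p(x,y)·log₂[p(x,y)/(p(x)p(y))].
  (a,r): 0.08·log₂(1.2121) = 0.02220
  (a,s): 0.12·log₂(0.8955) = -0.01910
  (b,r): 0.25·log₂(0.9470) = -0.01965
  (b,s): 0.55·log₂(1.0261) = 0.02046
Sum = 0.0039 bits.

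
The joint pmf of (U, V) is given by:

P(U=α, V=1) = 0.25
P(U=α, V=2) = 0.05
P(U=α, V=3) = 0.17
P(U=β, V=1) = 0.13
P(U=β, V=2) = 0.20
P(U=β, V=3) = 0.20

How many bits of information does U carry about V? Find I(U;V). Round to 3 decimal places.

0.096 bits

Marginals: p(U) = (0.4700, 0.5300), p(V) = (0.3800, 0.2500, 0.3700).
I(U;V) = H(U) + H(V) − H(U,V).
H(U) = 0.9974, H(V) = 1.5612, H(U,V) = 2.4621.
I(U;V) = 0.9974 + 1.5612 − 2.4621 = 0.096 bits.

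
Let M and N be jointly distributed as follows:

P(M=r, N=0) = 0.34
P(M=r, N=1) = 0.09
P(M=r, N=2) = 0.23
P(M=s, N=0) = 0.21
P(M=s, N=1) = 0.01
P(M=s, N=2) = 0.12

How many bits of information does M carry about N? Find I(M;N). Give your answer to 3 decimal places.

Marginals: p(M) = (0.6600, 0.3400), p(N) = (0.5500, 0.1000, 0.3500).
I(M;N) = Σ p(x,y)·log₂[p(x,y)/(p(x)p(y))].
  (r,0): 0.34·log₂(0.9366) = -0.0321
  (r,1): 0.09·log₂(1.3636) = 0.0403
  (r,2): 0.23·log₂(0.9957) = -0.0014
  (s,0): 0.21·log₂(1.1230) = 0.0351
  (s,1): 0.01·log₂(0.2941) = -0.0177
  (s,2): 0.12·log₂(1.0084) = 0.0014
Sum = 0.026 bits.

0.026 bits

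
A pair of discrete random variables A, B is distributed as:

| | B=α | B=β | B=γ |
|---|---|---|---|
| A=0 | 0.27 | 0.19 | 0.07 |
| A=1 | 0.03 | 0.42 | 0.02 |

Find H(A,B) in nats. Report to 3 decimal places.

H(A,B) = −Σ p(x,y)·ln p(x,y) over all 6 cells.
  cell (0,α): −0.27·ln0.27 = 0.3535
  cell (0,β): −0.19·ln0.19 = 0.3155
  cell (0,γ): −0.07·ln0.07 = 0.1861
  cell (1,α): −0.03·ln0.03 = 0.1052
  cell (1,β): −0.42·ln0.42 = 0.3644
  cell (1,γ): −0.02·ln0.02 = 0.0782
Sum = 1.403 nats.

1.403 nats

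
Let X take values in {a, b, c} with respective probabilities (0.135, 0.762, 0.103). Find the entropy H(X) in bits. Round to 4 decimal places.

1.0266 bits

H(X) = −Σ p·log₂ p.
  −(0.135)·log₂(0.135) = 0.39001
  −(0.762)·log₂(0.762) = 0.29881
  −(0.103)·log₂(0.103) = 0.33777
Sum: 0.39001 + 0.29881 + 0.33777 = 1.0266 bits.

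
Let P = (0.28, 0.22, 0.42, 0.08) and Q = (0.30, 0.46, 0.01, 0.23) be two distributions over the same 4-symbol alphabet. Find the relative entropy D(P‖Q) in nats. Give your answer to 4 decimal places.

D(P‖Q) = Σ p·ln(p/q).
  0.28·ln(0.28/0.30) = -0.01932
  0.22·ln(0.22/0.46) = -0.16227
  0.42·ln(0.42/0.01) = 1.56982
  0.08·ln(0.08/0.23) = -0.08448
D(P‖Q) = 1.3037 nats.

1.3037 nats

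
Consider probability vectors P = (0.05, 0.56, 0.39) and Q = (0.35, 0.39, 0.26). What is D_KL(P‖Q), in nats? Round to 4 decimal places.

D(P‖Q) = Σ p·ln(p/q).
  0.05·ln(0.05/0.35) = -0.09730
  0.56·ln(0.56/0.39) = 0.20260
  0.39·ln(0.39/0.26) = 0.15813
D(P‖Q) = 0.2634 nats.

0.2634 nats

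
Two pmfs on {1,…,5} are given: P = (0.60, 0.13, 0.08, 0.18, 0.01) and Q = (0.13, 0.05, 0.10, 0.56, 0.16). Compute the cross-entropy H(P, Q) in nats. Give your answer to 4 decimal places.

1.9205 nats

H(P,Q) = −Σ p·ln q.
  −0.60·ln(0.13) = 1.22413
  −0.13·ln(0.05) = 0.38945
  −0.08·ln(0.10) = 0.18421
  −0.18·ln(0.56) = 0.10437
  −0.01·ln(0.16) = 0.01833
H(P,Q) = 1.9205 nats.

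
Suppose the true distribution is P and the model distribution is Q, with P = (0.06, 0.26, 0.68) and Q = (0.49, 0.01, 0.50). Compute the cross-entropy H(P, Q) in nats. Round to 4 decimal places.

1.7115 nats

H(P,Q) = −Σ p·ln q.
  −0.06·ln(0.49) = 0.04280
  −0.26·ln(0.01) = 1.19734
  −0.68·ln(0.50) = 0.47134
H(P,Q) = 1.7115 nats.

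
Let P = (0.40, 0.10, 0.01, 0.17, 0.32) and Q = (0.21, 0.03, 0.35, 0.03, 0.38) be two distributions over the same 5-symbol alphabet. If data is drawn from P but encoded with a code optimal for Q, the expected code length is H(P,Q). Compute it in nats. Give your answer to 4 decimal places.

H(P,Q) = −Σ p·ln q.
  −0.40·ln(0.21) = 0.62426
  −0.10·ln(0.03) = 0.35066
  −0.01·ln(0.35) = 0.01050
  −0.17·ln(0.03) = 0.59611
  −0.32·ln(0.38) = 0.30963
H(P,Q) = 1.8912 nats.

1.8912 nats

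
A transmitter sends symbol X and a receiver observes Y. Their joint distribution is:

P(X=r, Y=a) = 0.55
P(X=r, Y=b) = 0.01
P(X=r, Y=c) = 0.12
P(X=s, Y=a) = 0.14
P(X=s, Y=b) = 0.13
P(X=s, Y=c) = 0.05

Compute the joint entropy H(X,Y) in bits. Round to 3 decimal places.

1.904 bits

H(X,Y) = −Σ p(x,y)·log₂ p(x,y) over all 6 cells.
  cell (r,a): −0.55·log₂0.55 = 0.4744
  cell (r,b): −0.01·log₂0.01 = 0.0664
  cell (r,c): −0.12·log₂0.12 = 0.3671
  cell (s,a): −0.14·log₂0.14 = 0.3971
  cell (s,b): −0.13·log₂0.13 = 0.3826
  cell (s,c): −0.05·log₂0.05 = 0.2161
Sum = 1.904 bits.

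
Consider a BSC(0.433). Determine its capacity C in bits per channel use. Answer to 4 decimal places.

0.0130 bits

Binary symmetric channel: C = 1 − h₂(ε) where h₂ is the binary entropy function.
h₂(0.433) = −0.433·log₂0.433 − 0.567·log₂0.567 = 0.9870.
C = 1 − 0.9870 = 0.0130 bits per channel use.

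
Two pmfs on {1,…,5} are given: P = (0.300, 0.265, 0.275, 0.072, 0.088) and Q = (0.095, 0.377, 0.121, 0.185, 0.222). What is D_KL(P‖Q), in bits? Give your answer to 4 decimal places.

0.4731 bits

D(P‖Q) = Σ p·log₂(p/q).
  0.300·log₂(0.300/0.095) = 0.49769
  0.265·log₂(0.265/0.377) = -0.13477
  0.275·log₂(0.275/0.121) = 0.32572
  0.072·log₂(0.072/0.185) = -0.09802
  0.088·log₂(0.088/0.222) = -0.11748
D(P‖Q) = 0.4731 bits.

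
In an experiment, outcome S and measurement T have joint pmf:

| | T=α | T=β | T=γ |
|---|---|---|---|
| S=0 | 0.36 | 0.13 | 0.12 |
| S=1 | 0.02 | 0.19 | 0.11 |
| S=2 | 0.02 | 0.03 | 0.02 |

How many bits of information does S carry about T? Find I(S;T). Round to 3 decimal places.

0.212 bits

Marginals: p(S) = (0.6100, 0.3200, 0.0700), p(T) = (0.4000, 0.3500, 0.2500).
I(S;T) = Σ p(x,y)·log₂[p(x,y)/(p(x)p(y))].
  (0,α): 0.36·log₂(1.4754) = 0.2020
  (0,β): 0.13·log₂(0.6089) = -0.0930
  (0,γ): 0.12·log₂(0.7869) = -0.0415
  (1,α): 0.02·log₂(0.1562) = -0.0536
  (1,β): 0.19·log₂(1.6964) = 0.1449
  (1,γ): 0.11·log₂(1.3750) = 0.0505
  (2,α): 0.02·log₂(0.7143) = -0.0097
  (2,β): 0.03·log₂(1.2245) = 0.0088
  (2,γ): 0.02·log₂(1.1429) = 0.0039
Sum = 0.212 bits.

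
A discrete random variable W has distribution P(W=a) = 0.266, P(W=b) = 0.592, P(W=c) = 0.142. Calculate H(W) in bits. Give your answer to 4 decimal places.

1.3558 bits

H(W) = −Σ p·log₂ p.
  −(0.266)·log₂(0.266) = 0.50819
  −(0.592)·log₂(0.592) = 0.44775
  −(0.142)·log₂(0.142) = 0.39988
Sum: 0.50819 + 0.44775 + 0.39988 = 1.3558 bits.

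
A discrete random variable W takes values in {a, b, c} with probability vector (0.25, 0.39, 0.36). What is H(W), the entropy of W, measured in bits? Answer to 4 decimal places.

H(W) = −Σ p·log₂ p.
  −(0.25)·log₂(0.25) = 0.50000
  −(0.39)·log₂(0.39) = 0.52980
  −(0.36)·log₂(0.36) = 0.53062
Sum: 0.50000 + 0.52980 + 0.53062 = 1.5604 bits.

1.5604 bits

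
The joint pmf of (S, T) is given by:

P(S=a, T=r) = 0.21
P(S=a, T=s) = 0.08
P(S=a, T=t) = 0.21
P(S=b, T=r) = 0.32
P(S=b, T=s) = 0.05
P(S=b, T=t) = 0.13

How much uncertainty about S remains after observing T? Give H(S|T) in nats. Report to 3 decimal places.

0.669 nats

Marginals: p(S) = (0.5000, 0.5000), p(T) = (0.5300, 0.1300, 0.3400).
H(S|T) = Σ p(T) · H(S|T=·).
  T=r: p=0.5300, H(S|T=r) = 0.6715
  T=s: p=0.1300, H(S|T=s) = 0.6663
  T=t: p=0.3400, H(S|T=t) = 0.6652
Weighted sum = 0.669 nats.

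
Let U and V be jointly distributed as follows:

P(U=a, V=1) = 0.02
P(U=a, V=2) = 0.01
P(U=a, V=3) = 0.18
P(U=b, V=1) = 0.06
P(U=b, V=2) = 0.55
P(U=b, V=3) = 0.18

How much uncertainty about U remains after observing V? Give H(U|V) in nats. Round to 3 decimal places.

Marginals: p(U) = (0.2100, 0.7900), p(V) = (0.0800, 0.5600, 0.3600).
H(U|V) = Σ p(V) · H(U|V=·).
  V=1: p=0.0800, H(U|V=1) = 0.5623
  V=2: p=0.5600, H(U|V=2) = 0.0896
  V=3: p=0.3600, H(U|V=3) = 0.6931
Weighted sum = 0.345 nats.

0.345 nats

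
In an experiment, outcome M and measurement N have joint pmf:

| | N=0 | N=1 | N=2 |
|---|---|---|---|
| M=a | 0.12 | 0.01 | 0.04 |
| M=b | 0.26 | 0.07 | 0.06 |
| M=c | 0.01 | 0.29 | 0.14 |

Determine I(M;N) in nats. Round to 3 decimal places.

Marginals: p(M) = (0.1700, 0.3900, 0.4400), p(N) = (0.3900, 0.3700, 0.2400).
I(M;N) = H(M) + H(N) − H(M,N).
H(M) = 1.0297, H(N) = 1.0776, H(M,N) = 1.8147.
I(M;N) = 1.0297 + 1.0776 − 1.8147 = 0.293 nats.

0.293 nats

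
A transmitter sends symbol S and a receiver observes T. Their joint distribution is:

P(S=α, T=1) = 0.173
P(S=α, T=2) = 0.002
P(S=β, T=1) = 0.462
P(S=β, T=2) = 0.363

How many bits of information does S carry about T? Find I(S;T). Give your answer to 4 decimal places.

0.1146 bits

Marginals: p(S) = (0.1750, 0.8250), p(T) = (0.6350, 0.3650).
I(S;T) = Σ p(x,y)·log₂[p(x,y)/(p(x)p(y))].
  (α,1): 0.173·log₂(1.5568) = 0.11048
  (α,2): 0.002·log₂(0.0313) = -0.00999
  (β,1): 0.462·log₂(0.8819) = -0.08377
  (β,2): 0.363·log₂(1.2055) = 0.09787
Sum = 0.1146 bits.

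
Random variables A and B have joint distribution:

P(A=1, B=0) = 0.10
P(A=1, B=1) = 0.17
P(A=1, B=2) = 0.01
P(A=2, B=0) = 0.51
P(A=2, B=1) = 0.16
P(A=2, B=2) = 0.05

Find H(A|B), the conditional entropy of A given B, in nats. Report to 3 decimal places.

Marginals: p(A) = (0.2800, 0.7200), p(B) = (0.6100, 0.3300, 0.0600).
H(A|B) = Σ p(B) · H(A|B=·).
  B=0: p=0.6100, H(A|B=0) = 0.4461
  B=1: p=0.3300, H(A|B=1) = 0.6927
  B=2: p=0.0600, H(A|B=2) = 0.4506
Weighted sum = 0.528 nats.

0.528 nats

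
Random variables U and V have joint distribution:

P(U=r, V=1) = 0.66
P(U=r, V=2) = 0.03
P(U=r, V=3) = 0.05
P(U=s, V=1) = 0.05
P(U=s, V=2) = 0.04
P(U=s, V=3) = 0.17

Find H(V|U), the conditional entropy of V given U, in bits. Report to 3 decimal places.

0.773 bits

Chain rule: H(V|U) = H(U,V) − H(U).
Marginals: p(U) = (0.7400, 0.2600), p(V) = (0.7100, 0.0700, 0.2200).
H(U,V) = 1.5999 bits; H(U) = 0.8267 bits.
H(V|U) = 1.5999 − 0.8267 = 0.773 bits.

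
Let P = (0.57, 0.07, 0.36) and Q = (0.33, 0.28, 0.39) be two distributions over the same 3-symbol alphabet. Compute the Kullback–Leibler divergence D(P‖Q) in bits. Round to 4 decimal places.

D(P‖Q) = Σ p·log₂(p/q).
  0.57·log₂(0.57/0.33) = 0.44944
  0.07·log₂(0.07/0.28) = -0.14000
  0.36·log₂(0.36/0.39) = -0.04157
D(P‖Q) = 0.2679 bits.

0.2679 bits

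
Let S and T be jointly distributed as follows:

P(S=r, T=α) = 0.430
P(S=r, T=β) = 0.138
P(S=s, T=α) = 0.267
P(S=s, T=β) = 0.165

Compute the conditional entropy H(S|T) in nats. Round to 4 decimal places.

0.6727 nats

Marginals: p(S) = (0.5680, 0.4320), p(T) = (0.6970, 0.3030).
H(S|T) = Σ p(T) · H(S|T=·).
  T=α: p=0.6970, H(S|T=α) = 0.6655
  T=β: p=0.3030, H(S|T=β) = 0.6892
Weighted sum = 0.6727 nats.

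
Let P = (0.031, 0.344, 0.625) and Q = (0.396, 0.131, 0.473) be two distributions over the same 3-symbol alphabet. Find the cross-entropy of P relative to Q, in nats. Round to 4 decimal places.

H(P,Q) = −Σ p·ln q.
  −0.031·ln(0.396) = 0.02872
  −0.344·ln(0.131) = 0.69920
  −0.625·ln(0.473) = 0.46791
H(P,Q) = 1.1958 nats.

1.1958 nats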